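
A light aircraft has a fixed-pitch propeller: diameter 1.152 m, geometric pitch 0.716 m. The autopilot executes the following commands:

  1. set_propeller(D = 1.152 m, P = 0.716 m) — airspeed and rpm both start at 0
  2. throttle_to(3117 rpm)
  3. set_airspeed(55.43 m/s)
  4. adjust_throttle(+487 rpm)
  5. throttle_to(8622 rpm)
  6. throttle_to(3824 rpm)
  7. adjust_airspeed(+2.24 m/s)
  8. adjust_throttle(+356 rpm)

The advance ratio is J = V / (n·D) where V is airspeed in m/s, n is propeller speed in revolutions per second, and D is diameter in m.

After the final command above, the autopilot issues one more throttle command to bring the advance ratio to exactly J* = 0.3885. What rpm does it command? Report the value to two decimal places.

set_propeller: D = 1.152 m, P = 0.716 m (p = P/D = 0.621528); state ← (V=0, rpm=0)
throttle_to(3117): rpm ← 3117
set_airspeed(55.43): V ← 55.43 m/s
adjust_throttle(+487): rpm ← 3117 +487 = 3604
throttle_to(8622): rpm ← 8622
throttle_to(3824): rpm ← 3824
adjust_airspeed(+2.24): V ← 55.43 +2.24 = 57.67 m/s
adjust_throttle(+356): rpm ← 3824 +356 = 4180
final state: V = 57.67 m/s, rpm = 4180 → n = rpm/60 = 69.666667 rev/s
target J* = 0.3885; solve J* = V/(n·D) for n: n = V/(J*·D) = 57.67/(0.3885 × 1.152) = 128.856535 rev/s
rpm = 60·n = 7731.392106

rpm = 7731.39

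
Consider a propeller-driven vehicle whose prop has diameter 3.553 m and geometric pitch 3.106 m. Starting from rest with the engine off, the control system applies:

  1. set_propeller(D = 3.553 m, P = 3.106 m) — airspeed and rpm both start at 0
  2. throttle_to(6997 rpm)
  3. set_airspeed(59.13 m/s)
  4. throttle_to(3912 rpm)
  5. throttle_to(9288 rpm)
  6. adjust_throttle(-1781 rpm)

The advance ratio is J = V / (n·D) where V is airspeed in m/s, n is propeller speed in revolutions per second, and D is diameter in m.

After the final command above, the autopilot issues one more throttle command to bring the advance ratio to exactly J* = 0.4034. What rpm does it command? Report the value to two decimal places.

set_propeller: D = 3.553 m, P = 3.106 m (p = P/D = 0.874191); state ← (V=0, rpm=0)
throttle_to(6997): rpm ← 6997
set_airspeed(59.13): V ← 59.13 m/s
throttle_to(3912): rpm ← 3912
throttle_to(9288): rpm ← 9288
adjust_throttle(-1781): rpm ← 9288 -1781 = 7507
final state: V = 59.13 m/s, rpm = 7507 → n = rpm/60 = 125.116667 rev/s
target J* = 0.4034; solve J* = V/(n·D) for n: n = V/(J*·D) = 59.13/(0.4034 × 3.553) = 41.255018 rev/s
rpm = 60·n = 2475.301061

rpm = 2475.30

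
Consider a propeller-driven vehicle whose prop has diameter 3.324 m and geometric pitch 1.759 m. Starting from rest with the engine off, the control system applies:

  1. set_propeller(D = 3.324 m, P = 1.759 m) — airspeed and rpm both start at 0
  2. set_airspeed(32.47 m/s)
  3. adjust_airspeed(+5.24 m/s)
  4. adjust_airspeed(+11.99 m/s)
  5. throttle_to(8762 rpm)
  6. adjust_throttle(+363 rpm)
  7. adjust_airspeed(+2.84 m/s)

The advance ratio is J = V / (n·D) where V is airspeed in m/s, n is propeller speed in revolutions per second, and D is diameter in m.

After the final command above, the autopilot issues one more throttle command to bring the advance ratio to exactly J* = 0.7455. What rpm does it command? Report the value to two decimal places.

rpm = 1272.13

set_propeller: D = 3.324 m, P = 1.759 m (p = P/D = 0.529182); state ← (V=0, rpm=0)
set_airspeed(32.47): V ← 32.47 m/s
adjust_airspeed(+5.24): V ← 32.47 +5.24 = 37.71 m/s
adjust_airspeed(+11.99): V ← 37.71 +11.99 = 49.7 m/s
throttle_to(8762): rpm ← 8762
adjust_throttle(+363): rpm ← 8762 +363 = 9125
adjust_airspeed(+2.84): V ← 49.7 +2.84 = 52.54 m/s
final state: V = 52.54 m/s, rpm = 9125 → n = rpm/60 = 152.083333 rev/s
target J* = 0.7455; solve J* = V/(n·D) for n: n = V/(J*·D) = 52.54/(0.7455 × 3.324) = 21.202223 rev/s
rpm = 60·n = 1272.133402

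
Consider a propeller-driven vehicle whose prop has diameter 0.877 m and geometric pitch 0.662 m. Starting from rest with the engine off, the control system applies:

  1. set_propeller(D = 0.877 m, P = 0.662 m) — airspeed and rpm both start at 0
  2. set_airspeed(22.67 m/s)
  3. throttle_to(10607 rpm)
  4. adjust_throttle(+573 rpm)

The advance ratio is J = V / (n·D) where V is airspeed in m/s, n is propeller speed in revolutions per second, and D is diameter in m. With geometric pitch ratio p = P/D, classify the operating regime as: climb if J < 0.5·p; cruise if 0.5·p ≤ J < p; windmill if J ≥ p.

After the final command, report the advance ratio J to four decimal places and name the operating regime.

J = 0.1387, regime = climb

set_propeller: D = 0.877 m, P = 0.662 m (p = P/D = 0.754846); state ← (V=0, rpm=0)
set_airspeed(22.67): V ← 22.67 m/s
throttle_to(10607): rpm ← 10607
adjust_throttle(+573): rpm ← 10607 +573 = 11180
final state: V = 22.67 m/s, rpm = 11180 → n = rpm/60 = 186.333333 rev/s
J = V / (n·D) = 22.67 / (186.333333 × 0.877) = 0.138727
regime bands: climb J<0.3774 | cruise [0.3774, 0.7548) | windmill J≥0.7548
J = 0.1387 → climb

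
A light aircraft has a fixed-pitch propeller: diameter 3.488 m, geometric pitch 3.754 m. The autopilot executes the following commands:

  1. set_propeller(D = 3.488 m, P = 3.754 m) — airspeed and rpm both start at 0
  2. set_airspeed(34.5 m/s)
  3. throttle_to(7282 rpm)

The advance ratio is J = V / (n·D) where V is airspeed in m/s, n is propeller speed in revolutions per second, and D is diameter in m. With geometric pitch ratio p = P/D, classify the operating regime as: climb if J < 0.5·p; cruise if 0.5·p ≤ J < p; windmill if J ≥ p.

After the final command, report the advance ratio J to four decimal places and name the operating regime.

J = 0.0815, regime = climb

set_propeller: D = 3.488 m, P = 3.754 m (p = P/D = 1.076261); state ← (V=0, rpm=0)
set_airspeed(34.5): V ← 34.5 m/s
throttle_to(7282): rpm ← 7282
final state: V = 34.5 m/s, rpm = 7282 → n = rpm/60 = 121.366667 rev/s
J = V / (n·D) = 34.5 / (121.366667 × 3.488) = 0.081497
regime bands: climb J<0.5381 | cruise [0.5381, 1.0763) | windmill J≥1.0763
J = 0.0815 → climb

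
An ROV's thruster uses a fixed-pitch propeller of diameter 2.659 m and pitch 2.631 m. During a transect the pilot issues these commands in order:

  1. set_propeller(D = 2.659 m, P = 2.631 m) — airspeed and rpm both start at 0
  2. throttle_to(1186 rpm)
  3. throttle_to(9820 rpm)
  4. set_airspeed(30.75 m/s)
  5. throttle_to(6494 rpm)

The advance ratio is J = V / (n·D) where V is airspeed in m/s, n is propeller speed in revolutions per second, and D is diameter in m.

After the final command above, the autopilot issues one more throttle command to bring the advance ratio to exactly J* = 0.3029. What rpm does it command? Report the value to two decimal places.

rpm = 2290.76

set_propeller: D = 2.659 m, P = 2.631 m (p = P/D = 0.989470); state ← (V=0, rpm=0)
throttle_to(1186): rpm ← 1186
throttle_to(9820): rpm ← 9820
set_airspeed(30.75): V ← 30.75 m/s
throttle_to(6494): rpm ← 6494
final state: V = 30.75 m/s, rpm = 6494 → n = rpm/60 = 108.233333 rev/s
target J* = 0.3029; solve J* = V/(n·D) for n: n = V/(J*·D) = 30.75/(0.3029 × 2.659) = 38.179260 rev/s
rpm = 60·n = 2290.755615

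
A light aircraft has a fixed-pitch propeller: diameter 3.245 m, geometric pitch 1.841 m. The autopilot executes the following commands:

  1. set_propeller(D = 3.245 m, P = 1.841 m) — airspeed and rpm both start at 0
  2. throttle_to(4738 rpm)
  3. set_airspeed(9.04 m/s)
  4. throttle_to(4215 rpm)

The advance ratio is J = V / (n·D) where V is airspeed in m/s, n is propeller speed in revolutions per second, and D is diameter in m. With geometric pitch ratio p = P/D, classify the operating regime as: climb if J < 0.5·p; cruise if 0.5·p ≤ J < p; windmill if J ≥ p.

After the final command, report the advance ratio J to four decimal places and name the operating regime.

set_propeller: D = 3.245 m, P = 1.841 m (p = P/D = 0.567334); state ← (V=0, rpm=0)
throttle_to(4738): rpm ← 4738
set_airspeed(9.04): V ← 9.04 m/s
throttle_to(4215): rpm ← 4215
final state: V = 9.04 m/s, rpm = 4215 → n = rpm/60 = 70.250000 rev/s
J = V / (n·D) = 9.04 / (70.250000 × 3.245) = 0.039656
regime bands: climb J<0.2837 | cruise [0.2837, 0.5673) | windmill J≥0.5673
J = 0.0397 → climb

J = 0.0397, regime = climb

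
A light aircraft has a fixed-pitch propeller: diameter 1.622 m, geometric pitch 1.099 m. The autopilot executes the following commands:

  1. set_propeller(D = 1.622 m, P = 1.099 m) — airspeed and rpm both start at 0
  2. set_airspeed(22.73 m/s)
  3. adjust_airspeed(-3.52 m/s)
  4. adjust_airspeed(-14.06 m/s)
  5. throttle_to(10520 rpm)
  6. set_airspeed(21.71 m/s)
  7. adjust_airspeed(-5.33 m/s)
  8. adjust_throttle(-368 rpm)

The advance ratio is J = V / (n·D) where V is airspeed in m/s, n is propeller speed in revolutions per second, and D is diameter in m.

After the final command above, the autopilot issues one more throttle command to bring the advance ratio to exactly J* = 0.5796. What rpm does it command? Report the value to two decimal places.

set_propeller: D = 1.622 m, P = 1.099 m (p = P/D = 0.677559); state ← (V=0, rpm=0)
set_airspeed(22.73): V ← 22.73 m/s
adjust_airspeed(-3.52): V ← 22.73 -3.52 = 19.21 m/s
adjust_airspeed(-14.06): V ← 19.21 -14.06 = 5.15 m/s
throttle_to(10520): rpm ← 10520
set_airspeed(21.71): V ← 21.71 m/s
adjust_airspeed(-5.33): V ← 21.71 -5.33 = 16.38 m/s
adjust_throttle(-368): rpm ← 10520 -368 = 10152
final state: V = 16.38 m/s, rpm = 10152 → n = rpm/60 = 169.200000 rev/s
target J* = 0.5796; solve J* = V/(n·D) for n: n = V/(J*·D) = 16.38/(0.5796 × 1.622) = 17.423471 rev/s
rpm = 60·n = 1045.408245

rpm = 1045.41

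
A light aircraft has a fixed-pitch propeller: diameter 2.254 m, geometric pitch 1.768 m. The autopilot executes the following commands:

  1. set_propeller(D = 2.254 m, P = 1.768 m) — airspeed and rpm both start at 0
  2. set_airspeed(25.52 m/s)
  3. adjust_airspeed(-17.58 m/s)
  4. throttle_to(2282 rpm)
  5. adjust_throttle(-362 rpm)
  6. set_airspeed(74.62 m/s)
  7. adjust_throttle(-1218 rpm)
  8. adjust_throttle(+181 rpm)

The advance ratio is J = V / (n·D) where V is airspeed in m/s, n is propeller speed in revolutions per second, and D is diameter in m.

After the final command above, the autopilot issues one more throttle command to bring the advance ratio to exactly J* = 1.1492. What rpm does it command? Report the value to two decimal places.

rpm = 1728.45

set_propeller: D = 2.254 m, P = 1.768 m (p = P/D = 0.784383); state ← (V=0, rpm=0)
set_airspeed(25.52): V ← 25.52 m/s
adjust_airspeed(-17.58): V ← 25.52 -17.58 = 7.94 m/s
throttle_to(2282): rpm ← 2282
adjust_throttle(-362): rpm ← 2282 -362 = 1920
set_airspeed(74.62): V ← 74.62 m/s
adjust_throttle(-1218): rpm ← 1920 -1218 = 702
adjust_throttle(+181): rpm ← 702 +181 = 883
final state: V = 74.62 m/s, rpm = 883 → n = rpm/60 = 14.716667 rev/s
target J* = 1.1492; solve J* = V/(n·D) for n: n = V/(J*·D) = 74.62/(1.1492 × 2.254) = 28.807510 rev/s
rpm = 60·n = 1728.450578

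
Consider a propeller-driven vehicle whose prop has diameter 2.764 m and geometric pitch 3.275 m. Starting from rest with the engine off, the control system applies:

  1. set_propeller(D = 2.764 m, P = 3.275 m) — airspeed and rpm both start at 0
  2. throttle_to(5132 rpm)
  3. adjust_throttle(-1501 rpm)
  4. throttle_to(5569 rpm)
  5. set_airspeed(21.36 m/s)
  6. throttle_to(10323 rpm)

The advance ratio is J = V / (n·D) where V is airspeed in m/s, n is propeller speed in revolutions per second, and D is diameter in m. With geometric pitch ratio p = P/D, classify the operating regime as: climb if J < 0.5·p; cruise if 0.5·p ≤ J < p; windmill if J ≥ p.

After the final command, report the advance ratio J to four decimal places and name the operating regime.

J = 0.0449, regime = climb

set_propeller: D = 2.764 m, P = 3.275 m (p = P/D = 1.184877); state ← (V=0, rpm=0)
throttle_to(5132): rpm ← 5132
adjust_throttle(-1501): rpm ← 5132 -1501 = 3631
throttle_to(5569): rpm ← 5569
set_airspeed(21.36): V ← 21.36 m/s
throttle_to(10323): rpm ← 10323
final state: V = 21.36 m/s, rpm = 10323 → n = rpm/60 = 172.050000 rev/s
J = V / (n·D) = 21.36 / (172.050000 × 2.764) = 0.044917
regime bands: climb J<0.5924 | cruise [0.5924, 1.1849) | windmill J≥1.1849
J = 0.0449 → climb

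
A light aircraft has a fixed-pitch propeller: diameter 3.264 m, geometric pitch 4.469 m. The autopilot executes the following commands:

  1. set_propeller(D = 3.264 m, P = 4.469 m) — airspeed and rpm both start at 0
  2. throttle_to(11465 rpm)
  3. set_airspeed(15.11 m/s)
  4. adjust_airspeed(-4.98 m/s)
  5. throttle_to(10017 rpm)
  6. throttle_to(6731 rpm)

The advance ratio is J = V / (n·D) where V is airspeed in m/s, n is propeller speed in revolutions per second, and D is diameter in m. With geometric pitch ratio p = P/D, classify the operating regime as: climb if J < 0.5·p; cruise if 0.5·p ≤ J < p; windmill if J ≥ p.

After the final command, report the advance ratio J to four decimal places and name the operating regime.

set_propeller: D = 3.264 m, P = 4.469 m (p = P/D = 1.369179); state ← (V=0, rpm=0)
throttle_to(11465): rpm ← 11465
set_airspeed(15.11): V ← 15.11 m/s
adjust_airspeed(-4.98): V ← 15.11 -4.98 = 10.13 m/s
throttle_to(10017): rpm ← 10017
throttle_to(6731): rpm ← 6731
final state: V = 10.13 m/s, rpm = 6731 → n = rpm/60 = 112.183333 rev/s
J = V / (n·D) = 10.13 / (112.183333 × 3.264) = 0.027665
regime bands: climb J<0.6846 | cruise [0.6846, 1.3692) | windmill J≥1.3692
J = 0.0277 → climb

J = 0.0277, regime = climb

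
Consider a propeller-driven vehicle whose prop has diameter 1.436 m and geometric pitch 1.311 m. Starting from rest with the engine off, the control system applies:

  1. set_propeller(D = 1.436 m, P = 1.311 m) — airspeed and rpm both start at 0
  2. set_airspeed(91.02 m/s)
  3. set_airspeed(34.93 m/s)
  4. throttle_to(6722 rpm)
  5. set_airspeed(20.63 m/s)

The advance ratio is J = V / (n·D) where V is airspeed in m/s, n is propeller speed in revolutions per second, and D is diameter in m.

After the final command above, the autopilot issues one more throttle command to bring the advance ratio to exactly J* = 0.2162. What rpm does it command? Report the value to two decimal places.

rpm = 3986.95

set_propeller: D = 1.436 m, P = 1.311 m (p = P/D = 0.912953); state ← (V=0, rpm=0)
set_airspeed(91.02): V ← 91.02 m/s
set_airspeed(34.93): V ← 34.93 m/s
throttle_to(6722): rpm ← 6722
set_airspeed(20.63): V ← 20.63 m/s
final state: V = 20.63 m/s, rpm = 6722 → n = rpm/60 = 112.033333 rev/s
target J* = 0.2162; solve J* = V/(n·D) for n: n = V/(J*·D) = 20.63/(0.2162 × 1.436) = 66.449099 rev/s
rpm = 60·n = 3986.945957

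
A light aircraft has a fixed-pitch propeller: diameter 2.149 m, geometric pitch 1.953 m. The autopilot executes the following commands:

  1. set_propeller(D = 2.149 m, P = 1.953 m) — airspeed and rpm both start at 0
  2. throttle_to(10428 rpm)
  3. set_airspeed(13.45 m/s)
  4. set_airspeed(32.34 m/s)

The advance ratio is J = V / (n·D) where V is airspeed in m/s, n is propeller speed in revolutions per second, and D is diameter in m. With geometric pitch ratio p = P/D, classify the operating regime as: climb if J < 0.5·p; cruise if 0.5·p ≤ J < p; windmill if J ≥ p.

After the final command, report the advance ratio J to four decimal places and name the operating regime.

J = 0.0866, regime = climb

set_propeller: D = 2.149 m, P = 1.953 m (p = P/D = 0.908795); state ← (V=0, rpm=0)
throttle_to(10428): rpm ← 10428
set_airspeed(13.45): V ← 13.45 m/s
set_airspeed(32.34): V ← 32.34 m/s
final state: V = 32.34 m/s, rpm = 10428 → n = rpm/60 = 173.800000 rev/s
J = V / (n·D) = 32.34 / (173.800000 × 2.149) = 0.086587
regime bands: climb J<0.4544 | cruise [0.4544, 0.9088) | windmill J≥0.9088
J = 0.0866 → climb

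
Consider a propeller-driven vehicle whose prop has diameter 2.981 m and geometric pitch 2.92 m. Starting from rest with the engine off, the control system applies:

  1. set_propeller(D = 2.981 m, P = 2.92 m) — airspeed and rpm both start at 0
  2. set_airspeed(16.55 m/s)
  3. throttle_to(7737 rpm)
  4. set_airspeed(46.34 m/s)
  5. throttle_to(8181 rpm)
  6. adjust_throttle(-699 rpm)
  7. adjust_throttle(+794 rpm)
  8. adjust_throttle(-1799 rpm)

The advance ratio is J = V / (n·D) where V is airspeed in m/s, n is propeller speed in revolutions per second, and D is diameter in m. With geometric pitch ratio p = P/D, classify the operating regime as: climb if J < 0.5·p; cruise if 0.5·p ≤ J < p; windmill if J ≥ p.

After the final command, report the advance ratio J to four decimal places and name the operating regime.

J = 0.1440, regime = climb

set_propeller: D = 2.981 m, P = 2.92 m (p = P/D = 0.979537); state ← (V=0, rpm=0)
set_airspeed(16.55): V ← 16.55 m/s
throttle_to(7737): rpm ← 7737
set_airspeed(46.34): V ← 46.34 m/s
throttle_to(8181): rpm ← 8181
adjust_throttle(-699): rpm ← 8181 -699 = 7482
adjust_throttle(+794): rpm ← 7482 +794 = 8276
adjust_throttle(-1799): rpm ← 8276 -1799 = 6477
final state: V = 46.34 m/s, rpm = 6477 → n = rpm/60 = 107.950000 rev/s
J = V / (n·D) = 46.34 / (107.950000 × 2.981) = 0.144003
regime bands: climb J<0.4898 | cruise [0.4898, 0.9795) | windmill J≥0.9795
J = 0.1440 → climb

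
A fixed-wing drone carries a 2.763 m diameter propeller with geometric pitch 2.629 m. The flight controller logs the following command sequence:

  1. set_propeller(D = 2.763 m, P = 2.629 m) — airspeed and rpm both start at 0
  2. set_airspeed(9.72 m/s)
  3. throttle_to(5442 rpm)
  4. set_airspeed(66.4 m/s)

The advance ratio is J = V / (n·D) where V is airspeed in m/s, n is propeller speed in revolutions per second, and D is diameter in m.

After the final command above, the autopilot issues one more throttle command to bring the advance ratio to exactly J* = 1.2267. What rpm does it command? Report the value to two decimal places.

set_propeller: D = 2.763 m, P = 2.629 m (p = P/D = 0.951502); state ← (V=0, rpm=0)
set_airspeed(9.72): V ← 9.72 m/s
throttle_to(5442): rpm ← 5442
set_airspeed(66.4): V ← 66.4 m/s
final state: V = 66.4 m/s, rpm = 5442 → n = rpm/60 = 90.700000 rev/s
target J* = 1.2267; solve J* = V/(n·D) for n: n = V/(J*·D) = 66.4/(1.2267 × 2.763) = 19.590649 rev/s
rpm = 60·n = 1175.438955

rpm = 1175.44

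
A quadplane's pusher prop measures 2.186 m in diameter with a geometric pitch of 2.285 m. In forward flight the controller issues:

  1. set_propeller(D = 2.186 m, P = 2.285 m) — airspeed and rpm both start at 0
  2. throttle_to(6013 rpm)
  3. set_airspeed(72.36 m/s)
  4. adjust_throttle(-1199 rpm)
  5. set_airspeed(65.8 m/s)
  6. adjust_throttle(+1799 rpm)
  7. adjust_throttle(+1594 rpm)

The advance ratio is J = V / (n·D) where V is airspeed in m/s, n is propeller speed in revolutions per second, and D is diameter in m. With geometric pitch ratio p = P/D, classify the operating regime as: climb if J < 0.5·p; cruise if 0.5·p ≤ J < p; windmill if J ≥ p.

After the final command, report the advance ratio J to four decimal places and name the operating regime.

J = 0.2201, regime = climb

set_propeller: D = 2.186 m, P = 2.285 m (p = P/D = 1.045288); state ← (V=0, rpm=0)
throttle_to(6013): rpm ← 6013
set_airspeed(72.36): V ← 72.36 m/s
adjust_throttle(-1199): rpm ← 6013 -1199 = 4814
set_airspeed(65.8): V ← 65.8 m/s
adjust_throttle(+1799): rpm ← 4814 +1799 = 6613
adjust_throttle(+1594): rpm ← 6613 +1594 = 8207
final state: V = 65.8 m/s, rpm = 8207 → n = rpm/60 = 136.783333 rev/s
J = V / (n·D) = 65.8 / (136.783333 × 2.186) = 0.220061
regime bands: climb J<0.5226 | cruise [0.5226, 1.0453) | windmill J≥1.0453
J = 0.2201 → climb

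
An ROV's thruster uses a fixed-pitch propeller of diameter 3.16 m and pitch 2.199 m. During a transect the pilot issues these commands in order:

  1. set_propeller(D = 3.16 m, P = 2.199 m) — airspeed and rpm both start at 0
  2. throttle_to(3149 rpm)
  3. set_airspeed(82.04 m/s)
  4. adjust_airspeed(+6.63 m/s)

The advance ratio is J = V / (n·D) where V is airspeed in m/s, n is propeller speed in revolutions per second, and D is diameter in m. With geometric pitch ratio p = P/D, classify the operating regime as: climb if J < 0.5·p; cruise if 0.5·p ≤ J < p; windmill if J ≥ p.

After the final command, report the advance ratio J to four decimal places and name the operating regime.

J = 0.5346, regime = cruise

set_propeller: D = 3.16 m, P = 2.199 m (p = P/D = 0.695886); state ← (V=0, rpm=0)
throttle_to(3149): rpm ← 3149
set_airspeed(82.04): V ← 82.04 m/s
adjust_airspeed(+6.63): V ← 82.04 +6.63 = 88.67 m/s
final state: V = 88.67 m/s, rpm = 3149 → n = rpm/60 = 52.483333 rev/s
J = V / (n·D) = 88.67 / (52.483333 × 3.16) = 0.534648
regime bands: climb J<0.3479 | cruise [0.3479, 0.6959) | windmill J≥0.6959
J = 0.5346 → cruise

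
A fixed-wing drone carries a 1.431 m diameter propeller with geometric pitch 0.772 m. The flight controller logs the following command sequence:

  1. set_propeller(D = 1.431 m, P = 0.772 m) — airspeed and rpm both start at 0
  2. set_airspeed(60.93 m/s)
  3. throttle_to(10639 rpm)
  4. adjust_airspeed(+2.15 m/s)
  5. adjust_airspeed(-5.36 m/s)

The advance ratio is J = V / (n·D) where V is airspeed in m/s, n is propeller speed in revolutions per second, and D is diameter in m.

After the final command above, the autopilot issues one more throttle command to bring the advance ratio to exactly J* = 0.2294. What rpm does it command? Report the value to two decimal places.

rpm = 10549.81

set_propeller: D = 1.431 m, P = 0.772 m (p = P/D = 0.539483); state ← (V=0, rpm=0)
set_airspeed(60.93): V ← 60.93 m/s
throttle_to(10639): rpm ← 10639
adjust_airspeed(+2.15): V ← 60.93 +2.15 = 63.08 m/s
adjust_airspeed(-5.36): V ← 63.08 -5.36 = 57.72 m/s
final state: V = 57.72 m/s, rpm = 10639 → n = rpm/60 = 177.316667 rev/s
target J* = 0.2294; solve J* = V/(n·D) for n: n = V/(J*·D) = 57.72/(0.2294 × 1.431) = 175.830121 rev/s
rpm = 60·n = 10549.807263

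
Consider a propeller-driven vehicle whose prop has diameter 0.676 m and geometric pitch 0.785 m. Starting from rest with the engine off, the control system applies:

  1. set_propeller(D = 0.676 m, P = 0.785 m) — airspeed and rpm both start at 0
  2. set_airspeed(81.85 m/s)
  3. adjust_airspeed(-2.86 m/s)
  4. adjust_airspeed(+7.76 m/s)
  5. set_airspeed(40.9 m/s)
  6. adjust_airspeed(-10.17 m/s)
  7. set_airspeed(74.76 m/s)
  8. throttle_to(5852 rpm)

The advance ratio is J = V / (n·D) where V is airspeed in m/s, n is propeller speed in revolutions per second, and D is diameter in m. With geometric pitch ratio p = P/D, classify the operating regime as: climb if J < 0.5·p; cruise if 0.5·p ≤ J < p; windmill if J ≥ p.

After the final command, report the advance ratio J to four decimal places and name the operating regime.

J = 1.1339, regime = cruise

set_propeller: D = 0.676 m, P = 0.785 m (p = P/D = 1.161243); state ← (V=0, rpm=0)
set_airspeed(81.85): V ← 81.85 m/s
adjust_airspeed(-2.86): V ← 81.85 -2.86 = 78.99 m/s
adjust_airspeed(+7.76): V ← 78.99 +7.76 = 86.75 m/s
set_airspeed(40.9): V ← 40.9 m/s
adjust_airspeed(-10.17): V ← 40.9 -10.17 = 30.73 m/s
set_airspeed(74.76): V ← 74.76 m/s
throttle_to(5852): rpm ← 5852
final state: V = 74.76 m/s, rpm = 5852 → n = rpm/60 = 97.533333 rev/s
J = V / (n·D) = 74.76 / (97.533333 × 0.676) = 1.133886
regime bands: climb J<0.5806 | cruise [0.5806, 1.1612) | windmill J≥1.1612
J = 1.1339 → cruise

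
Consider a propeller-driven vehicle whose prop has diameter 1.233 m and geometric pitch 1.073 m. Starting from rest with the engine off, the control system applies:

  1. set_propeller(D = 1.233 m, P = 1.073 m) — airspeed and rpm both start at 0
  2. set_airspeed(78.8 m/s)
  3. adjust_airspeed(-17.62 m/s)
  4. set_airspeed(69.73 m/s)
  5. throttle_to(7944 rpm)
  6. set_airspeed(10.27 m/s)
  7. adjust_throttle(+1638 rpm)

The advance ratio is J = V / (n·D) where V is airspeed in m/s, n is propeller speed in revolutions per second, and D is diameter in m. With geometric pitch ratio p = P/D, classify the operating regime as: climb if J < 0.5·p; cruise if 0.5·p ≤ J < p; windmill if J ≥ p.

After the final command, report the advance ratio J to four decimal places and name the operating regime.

set_propeller: D = 1.233 m, P = 1.073 m (p = P/D = 0.870235); state ← (V=0, rpm=0)
set_airspeed(78.8): V ← 78.8 m/s
adjust_airspeed(-17.62): V ← 78.8 -17.62 = 61.18 m/s
set_airspeed(69.73): V ← 69.73 m/s
throttle_to(7944): rpm ← 7944
set_airspeed(10.27): V ← 10.27 m/s
adjust_throttle(+1638): rpm ← 7944 +1638 = 9582
final state: V = 10.27 m/s, rpm = 9582 → n = rpm/60 = 159.700000 rev/s
J = V / (n·D) = 10.27 / (159.700000 × 1.233) = 0.052156
regime bands: climb J<0.4351 | cruise [0.4351, 0.8702) | windmill J≥0.8702
J = 0.0522 → climb

J = 0.0522, regime = climb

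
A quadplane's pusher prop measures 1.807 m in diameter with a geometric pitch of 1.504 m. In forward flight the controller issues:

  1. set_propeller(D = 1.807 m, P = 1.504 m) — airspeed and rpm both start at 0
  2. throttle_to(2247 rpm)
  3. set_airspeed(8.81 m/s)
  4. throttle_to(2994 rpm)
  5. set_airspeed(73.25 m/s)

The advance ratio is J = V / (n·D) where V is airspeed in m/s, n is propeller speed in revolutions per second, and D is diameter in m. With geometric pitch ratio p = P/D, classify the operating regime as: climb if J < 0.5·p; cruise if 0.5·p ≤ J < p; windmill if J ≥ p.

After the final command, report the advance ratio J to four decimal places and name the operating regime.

J = 0.8124, regime = cruise

set_propeller: D = 1.807 m, P = 1.504 m (p = P/D = 0.832319); state ← (V=0, rpm=0)
throttle_to(2247): rpm ← 2247
set_airspeed(8.81): V ← 8.81 m/s
throttle_to(2994): rpm ← 2994
set_airspeed(73.25): V ← 73.25 m/s
final state: V = 73.25 m/s, rpm = 2994 → n = rpm/60 = 49.900000 rev/s
J = V / (n·D) = 73.25 / (49.900000 × 1.807) = 0.812361
regime bands: climb J<0.4162 | cruise [0.4162, 0.8323) | windmill J≥0.8323
J = 0.8124 → cruise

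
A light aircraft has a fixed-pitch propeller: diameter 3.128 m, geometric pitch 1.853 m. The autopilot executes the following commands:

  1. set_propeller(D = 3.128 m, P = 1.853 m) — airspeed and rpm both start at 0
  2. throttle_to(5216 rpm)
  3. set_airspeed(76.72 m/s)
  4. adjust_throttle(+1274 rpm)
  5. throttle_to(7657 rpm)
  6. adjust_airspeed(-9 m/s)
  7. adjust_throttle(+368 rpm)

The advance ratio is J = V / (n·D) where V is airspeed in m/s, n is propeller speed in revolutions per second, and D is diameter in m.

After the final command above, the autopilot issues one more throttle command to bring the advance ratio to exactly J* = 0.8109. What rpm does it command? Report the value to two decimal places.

rpm = 1601.90

set_propeller: D = 3.128 m, P = 1.853 m (p = P/D = 0.592391); state ← (V=0, rpm=0)
throttle_to(5216): rpm ← 5216
set_airspeed(76.72): V ← 76.72 m/s
adjust_throttle(+1274): rpm ← 5216 +1274 = 6490
throttle_to(7657): rpm ← 7657
adjust_airspeed(-9): V ← 76.72 -9 = 67.72 m/s
adjust_throttle(+368): rpm ← 7657 +368 = 8025
final state: V = 67.72 m/s, rpm = 8025 → n = rpm/60 = 133.750000 rev/s
target J* = 0.8109; solve J* = V/(n·D) for n: n = V/(J*·D) = 67.72/(0.8109 × 3.128) = 26.698257 rev/s
rpm = 60·n = 1601.895403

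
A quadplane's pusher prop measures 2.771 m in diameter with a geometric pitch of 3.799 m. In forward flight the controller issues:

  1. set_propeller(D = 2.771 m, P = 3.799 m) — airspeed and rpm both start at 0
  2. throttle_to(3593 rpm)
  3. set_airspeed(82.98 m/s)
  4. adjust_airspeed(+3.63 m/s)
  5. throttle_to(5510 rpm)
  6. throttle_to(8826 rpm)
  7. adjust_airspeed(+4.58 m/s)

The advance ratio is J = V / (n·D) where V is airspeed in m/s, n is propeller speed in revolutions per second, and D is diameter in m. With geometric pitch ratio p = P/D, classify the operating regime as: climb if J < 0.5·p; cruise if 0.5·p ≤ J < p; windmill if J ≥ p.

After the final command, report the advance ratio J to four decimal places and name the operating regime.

J = 0.2237, regime = climb

set_propeller: D = 2.771 m, P = 3.799 m (p = P/D = 1.370985); state ← (V=0, rpm=0)
throttle_to(3593): rpm ← 3593
set_airspeed(82.98): V ← 82.98 m/s
adjust_airspeed(+3.63): V ← 82.98 +3.63 = 86.61 m/s
throttle_to(5510): rpm ← 5510
throttle_to(8826): rpm ← 8826
adjust_airspeed(+4.58): V ← 86.61 +4.58 = 91.19 m/s
final state: V = 91.19 m/s, rpm = 8826 → n = rpm/60 = 147.100000 rev/s
J = V / (n·D) = 91.19 / (147.100000 × 2.771) = 0.223717
regime bands: climb J<0.6855 | cruise [0.6855, 1.3710) | windmill J≥1.3710
J = 0.2237 → climb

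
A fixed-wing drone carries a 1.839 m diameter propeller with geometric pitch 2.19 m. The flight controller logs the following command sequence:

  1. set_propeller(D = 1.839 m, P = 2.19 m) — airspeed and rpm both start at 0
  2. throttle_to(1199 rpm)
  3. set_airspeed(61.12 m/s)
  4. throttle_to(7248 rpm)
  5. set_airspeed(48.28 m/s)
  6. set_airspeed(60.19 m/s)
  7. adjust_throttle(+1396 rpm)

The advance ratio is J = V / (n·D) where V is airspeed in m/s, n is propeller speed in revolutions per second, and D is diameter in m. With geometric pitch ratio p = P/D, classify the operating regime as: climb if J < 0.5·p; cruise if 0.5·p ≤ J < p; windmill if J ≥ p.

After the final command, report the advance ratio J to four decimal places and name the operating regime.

J = 0.2272, regime = climb

set_propeller: D = 1.839 m, P = 2.19 m (p = P/D = 1.190865); state ← (V=0, rpm=0)
throttle_to(1199): rpm ← 1199
set_airspeed(61.12): V ← 61.12 m/s
throttle_to(7248): rpm ← 7248
set_airspeed(48.28): V ← 48.28 m/s
set_airspeed(60.19): V ← 60.19 m/s
adjust_throttle(+1396): rpm ← 7248 +1396 = 8644
final state: V = 60.19 m/s, rpm = 8644 → n = rpm/60 = 144.066667 rev/s
J = V / (n·D) = 60.19 / (144.066667 × 1.839) = 0.227185
regime bands: climb J<0.5954 | cruise [0.5954, 1.1909) | windmill J≥1.1909
J = 0.2272 → climb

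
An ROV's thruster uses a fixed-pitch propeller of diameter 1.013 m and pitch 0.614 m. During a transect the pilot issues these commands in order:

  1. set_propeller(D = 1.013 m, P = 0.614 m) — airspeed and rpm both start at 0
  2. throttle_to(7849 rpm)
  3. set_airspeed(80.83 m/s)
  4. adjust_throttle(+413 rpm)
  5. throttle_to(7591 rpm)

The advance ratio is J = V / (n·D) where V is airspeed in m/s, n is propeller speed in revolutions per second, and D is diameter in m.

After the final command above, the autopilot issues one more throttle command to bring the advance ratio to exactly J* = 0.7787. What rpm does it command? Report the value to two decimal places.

set_propeller: D = 1.013 m, P = 0.614 m (p = P/D = 0.606120); state ← (V=0, rpm=0)
throttle_to(7849): rpm ← 7849
set_airspeed(80.83): V ← 80.83 m/s
adjust_throttle(+413): rpm ← 7849 +413 = 8262
throttle_to(7591): rpm ← 7591
final state: V = 80.83 m/s, rpm = 7591 → n = rpm/60 = 126.516667 rev/s
target J* = 0.7787; solve J* = V/(n·D) for n: n = V/(J*·D) = 80.83/(0.7787 × 1.013) = 102.469109 rev/s
rpm = 60·n = 6148.146524

rpm = 6148.15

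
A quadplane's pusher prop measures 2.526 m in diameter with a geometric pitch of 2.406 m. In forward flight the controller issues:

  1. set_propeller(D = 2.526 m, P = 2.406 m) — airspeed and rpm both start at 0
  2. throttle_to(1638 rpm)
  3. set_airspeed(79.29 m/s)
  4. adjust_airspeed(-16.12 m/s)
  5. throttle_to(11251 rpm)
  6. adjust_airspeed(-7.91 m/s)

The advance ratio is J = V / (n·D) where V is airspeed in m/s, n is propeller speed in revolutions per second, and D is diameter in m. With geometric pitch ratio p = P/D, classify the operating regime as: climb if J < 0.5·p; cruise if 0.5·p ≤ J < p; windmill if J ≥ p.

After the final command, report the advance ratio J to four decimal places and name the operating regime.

J = 0.1167, regime = climb

set_propeller: D = 2.526 m, P = 2.406 m (p = P/D = 0.952494); state ← (V=0, rpm=0)
throttle_to(1638): rpm ← 1638
set_airspeed(79.29): V ← 79.29 m/s
adjust_airspeed(-16.12): V ← 79.29 -16.12 = 63.17 m/s
throttle_to(11251): rpm ← 11251
adjust_airspeed(-7.91): V ← 63.17 -7.91 = 55.26 m/s
final state: V = 55.26 m/s, rpm = 11251 → n = rpm/60 = 187.516667 rev/s
J = V / (n·D) = 55.26 / (187.516667 × 2.526) = 0.116664
regime bands: climb J<0.4762 | cruise [0.4762, 0.9525) | windmill J≥0.9525
J = 0.1167 → climb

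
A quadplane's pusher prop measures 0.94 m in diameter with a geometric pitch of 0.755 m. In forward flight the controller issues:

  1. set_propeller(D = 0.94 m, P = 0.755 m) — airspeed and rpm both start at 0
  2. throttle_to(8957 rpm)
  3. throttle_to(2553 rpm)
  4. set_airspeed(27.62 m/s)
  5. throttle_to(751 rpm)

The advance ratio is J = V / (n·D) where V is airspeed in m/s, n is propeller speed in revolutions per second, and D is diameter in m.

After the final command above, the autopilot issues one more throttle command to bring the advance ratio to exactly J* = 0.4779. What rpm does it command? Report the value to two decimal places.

set_propeller: D = 0.94 m, P = 0.755 m (p = P/D = 0.803191); state ← (V=0, rpm=0)
throttle_to(8957): rpm ← 8957
throttle_to(2553): rpm ← 2553
set_airspeed(27.62): V ← 27.62 m/s
throttle_to(751): rpm ← 751
final state: V = 27.62 m/s, rpm = 751 → n = rpm/60 = 12.516667 rev/s
target J* = 0.4779; solve J* = V/(n·D) for n: n = V/(J*·D) = 27.62/(0.4779 × 0.94) = 61.483529 rev/s
rpm = 60·n = 3689.011767

rpm = 3689.01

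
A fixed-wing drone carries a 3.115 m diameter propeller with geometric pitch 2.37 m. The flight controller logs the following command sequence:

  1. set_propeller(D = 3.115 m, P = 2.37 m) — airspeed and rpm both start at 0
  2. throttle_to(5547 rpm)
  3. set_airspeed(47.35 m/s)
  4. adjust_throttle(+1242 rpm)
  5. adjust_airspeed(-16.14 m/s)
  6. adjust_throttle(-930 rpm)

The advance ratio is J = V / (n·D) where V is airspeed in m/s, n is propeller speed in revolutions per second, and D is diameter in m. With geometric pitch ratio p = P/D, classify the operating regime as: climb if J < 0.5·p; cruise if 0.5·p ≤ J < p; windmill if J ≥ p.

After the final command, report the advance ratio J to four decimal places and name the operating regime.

set_propeller: D = 3.115 m, P = 2.37 m (p = P/D = 0.760835); state ← (V=0, rpm=0)
throttle_to(5547): rpm ← 5547
set_airspeed(47.35): V ← 47.35 m/s
adjust_throttle(+1242): rpm ← 5547 +1242 = 6789
adjust_airspeed(-16.14): V ← 47.35 -16.14 = 31.21 m/s
adjust_throttle(-930): rpm ← 6789 -930 = 5859
final state: V = 31.21 m/s, rpm = 5859 → n = rpm/60 = 97.650000 rev/s
J = V / (n·D) = 31.21 / (97.650000 × 3.115) = 0.102604
regime bands: climb J<0.3804 | cruise [0.3804, 0.7608) | windmill J≥0.7608
J = 0.1026 → climb

J = 0.1026, regime = climb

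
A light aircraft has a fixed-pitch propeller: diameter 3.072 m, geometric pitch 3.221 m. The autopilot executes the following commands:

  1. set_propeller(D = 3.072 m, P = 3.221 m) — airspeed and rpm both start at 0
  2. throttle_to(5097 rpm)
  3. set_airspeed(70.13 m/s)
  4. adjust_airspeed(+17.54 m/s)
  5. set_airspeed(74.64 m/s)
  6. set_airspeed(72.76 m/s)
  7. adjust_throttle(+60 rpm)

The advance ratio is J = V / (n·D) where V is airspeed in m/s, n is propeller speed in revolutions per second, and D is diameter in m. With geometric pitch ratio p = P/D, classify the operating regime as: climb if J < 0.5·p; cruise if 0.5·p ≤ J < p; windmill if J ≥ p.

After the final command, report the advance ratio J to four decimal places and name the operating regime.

J = 0.2756, regime = climb

set_propeller: D = 3.072 m, P = 3.221 m (p = P/D = 1.048503); state ← (V=0, rpm=0)
throttle_to(5097): rpm ← 5097
set_airspeed(70.13): V ← 70.13 m/s
adjust_airspeed(+17.54): V ← 70.13 +17.54 = 87.67 m/s
set_airspeed(74.64): V ← 74.64 m/s
set_airspeed(72.76): V ← 72.76 m/s
adjust_throttle(+60): rpm ← 5097 +60 = 5157
final state: V = 72.76 m/s, rpm = 5157 → n = rpm/60 = 85.950000 rev/s
J = V / (n·D) = 72.76 / (85.950000 × 3.072) = 0.275566
regime bands: climb J<0.5243 | cruise [0.5243, 1.0485) | windmill J≥1.0485
J = 0.2756 → climb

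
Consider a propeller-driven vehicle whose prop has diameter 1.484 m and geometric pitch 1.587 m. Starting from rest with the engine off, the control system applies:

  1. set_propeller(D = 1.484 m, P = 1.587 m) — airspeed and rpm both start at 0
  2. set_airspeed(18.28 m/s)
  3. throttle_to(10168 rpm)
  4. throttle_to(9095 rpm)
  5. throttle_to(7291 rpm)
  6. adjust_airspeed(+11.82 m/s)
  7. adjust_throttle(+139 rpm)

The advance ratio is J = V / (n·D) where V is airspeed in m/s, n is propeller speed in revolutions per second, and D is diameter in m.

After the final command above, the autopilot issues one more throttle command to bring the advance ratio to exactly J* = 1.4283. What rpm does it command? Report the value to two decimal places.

set_propeller: D = 1.484 m, P = 1.587 m (p = P/D = 1.069407); state ← (V=0, rpm=0)
set_airspeed(18.28): V ← 18.28 m/s
throttle_to(10168): rpm ← 10168
throttle_to(9095): rpm ← 9095
throttle_to(7291): rpm ← 7291
adjust_airspeed(+11.82): V ← 18.28 +11.82 = 30.1 m/s
adjust_throttle(+139): rpm ← 7291 +139 = 7430
final state: V = 30.1 m/s, rpm = 7430 → n = rpm/60 = 123.833333 rev/s
target J* = 1.4283; solve J* = V/(n·D) for n: n = V/(J*·D) = 30.1/(1.4283 × 1.484) = 14.200811 rev/s
rpm = 60·n = 852.048682

rpm = 852.05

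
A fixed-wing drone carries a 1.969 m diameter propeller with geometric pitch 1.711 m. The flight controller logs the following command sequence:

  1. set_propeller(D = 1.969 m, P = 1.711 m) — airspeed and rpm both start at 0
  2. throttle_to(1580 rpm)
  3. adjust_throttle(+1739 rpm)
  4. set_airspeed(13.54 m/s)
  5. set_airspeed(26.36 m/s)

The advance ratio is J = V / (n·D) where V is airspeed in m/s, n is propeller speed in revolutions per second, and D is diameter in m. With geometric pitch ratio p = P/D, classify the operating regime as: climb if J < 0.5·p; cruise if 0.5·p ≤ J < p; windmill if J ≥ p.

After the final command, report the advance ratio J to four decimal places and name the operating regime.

set_propeller: D = 1.969 m, P = 1.711 m (p = P/D = 0.868969); state ← (V=0, rpm=0)
throttle_to(1580): rpm ← 1580
adjust_throttle(+1739): rpm ← 1580 +1739 = 3319
set_airspeed(13.54): V ← 13.54 m/s
set_airspeed(26.36): V ← 26.36 m/s
final state: V = 26.36 m/s, rpm = 3319 → n = rpm/60 = 55.316667 rev/s
J = V / (n·D) = 26.36 / (55.316667 × 1.969) = 0.242016
regime bands: climb J<0.4345 | cruise [0.4345, 0.8690) | windmill J≥0.8690
J = 0.2420 → climb

J = 0.2420, regime = climb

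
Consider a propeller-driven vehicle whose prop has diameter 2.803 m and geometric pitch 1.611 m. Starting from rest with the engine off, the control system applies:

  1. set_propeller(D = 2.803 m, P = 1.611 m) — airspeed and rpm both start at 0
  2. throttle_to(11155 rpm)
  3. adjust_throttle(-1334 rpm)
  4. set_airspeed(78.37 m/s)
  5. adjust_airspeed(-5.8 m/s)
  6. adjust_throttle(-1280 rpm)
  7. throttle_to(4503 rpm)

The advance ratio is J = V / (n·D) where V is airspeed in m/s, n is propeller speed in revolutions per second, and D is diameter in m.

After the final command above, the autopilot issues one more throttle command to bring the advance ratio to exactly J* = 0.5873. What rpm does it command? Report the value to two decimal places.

set_propeller: D = 2.803 m, P = 1.611 m (p = P/D = 0.574741); state ← (V=0, rpm=0)
throttle_to(11155): rpm ← 11155
adjust_throttle(-1334): rpm ← 11155 -1334 = 9821
set_airspeed(78.37): V ← 78.37 m/s
adjust_airspeed(-5.8): V ← 78.37 -5.8 = 72.57 m/s
adjust_throttle(-1280): rpm ← 9821 -1280 = 8541
throttle_to(4503): rpm ← 4503
final state: V = 72.57 m/s, rpm = 4503 → n = rpm/60 = 75.050000 rev/s
target J* = 0.5873; solve J* = V/(n·D) for n: n = V/(J*·D) = 72.57/(0.5873 × 2.803) = 44.083293 rev/s
rpm = 60·n = 2644.997555

rpm = 2645.00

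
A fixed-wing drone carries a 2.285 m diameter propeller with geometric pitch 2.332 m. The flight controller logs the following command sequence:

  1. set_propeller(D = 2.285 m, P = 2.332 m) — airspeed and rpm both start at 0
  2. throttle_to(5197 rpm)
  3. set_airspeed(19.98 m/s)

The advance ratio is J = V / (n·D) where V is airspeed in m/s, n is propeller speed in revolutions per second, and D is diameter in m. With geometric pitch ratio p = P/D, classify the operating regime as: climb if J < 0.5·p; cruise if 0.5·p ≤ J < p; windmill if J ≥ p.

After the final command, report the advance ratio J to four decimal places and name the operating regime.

J = 0.1010, regime = climb

set_propeller: D = 2.285 m, P = 2.332 m (p = P/D = 1.020569); state ← (V=0, rpm=0)
throttle_to(5197): rpm ← 5197
set_airspeed(19.98): V ← 19.98 m/s
final state: V = 19.98 m/s, rpm = 5197 → n = rpm/60 = 86.616667 rev/s
J = V / (n·D) = 19.98 / (86.616667 × 2.285) = 0.100950
regime bands: climb J<0.5103 | cruise [0.5103, 1.0206) | windmill J≥1.0206
J = 0.1010 → climb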